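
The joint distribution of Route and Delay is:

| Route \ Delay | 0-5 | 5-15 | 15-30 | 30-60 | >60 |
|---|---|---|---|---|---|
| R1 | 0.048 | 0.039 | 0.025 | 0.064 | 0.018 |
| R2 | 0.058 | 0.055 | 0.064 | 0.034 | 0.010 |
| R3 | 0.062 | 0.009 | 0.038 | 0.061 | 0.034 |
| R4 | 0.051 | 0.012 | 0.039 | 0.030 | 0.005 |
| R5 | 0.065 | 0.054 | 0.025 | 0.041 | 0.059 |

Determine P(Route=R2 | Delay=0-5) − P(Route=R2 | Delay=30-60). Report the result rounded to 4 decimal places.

0.0564

P(Delay=0-5) = 0.048 + 0.058 + 0.062 + 0.051 + 0.065 = 0.284; P(Route=R2 | Delay=0-5) = 0.058/0.284 = 0.20423.
P(Delay=30-60) = 0.064 + 0.034 + 0.061 + 0.030 + 0.041 = 0.230; P(Route=R2 | Delay=30-60) = 0.034/0.230 = 0.14783.
Difference = 0.0564.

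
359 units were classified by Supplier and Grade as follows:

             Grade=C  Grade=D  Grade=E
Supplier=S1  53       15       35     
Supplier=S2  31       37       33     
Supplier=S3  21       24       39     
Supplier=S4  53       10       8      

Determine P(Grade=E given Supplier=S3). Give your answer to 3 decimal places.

0.464

Total with Supplier=S3: 21 + 24 + 39 = 84.
P(Grade=E | Supplier=S3) = 39/84 = 0.464.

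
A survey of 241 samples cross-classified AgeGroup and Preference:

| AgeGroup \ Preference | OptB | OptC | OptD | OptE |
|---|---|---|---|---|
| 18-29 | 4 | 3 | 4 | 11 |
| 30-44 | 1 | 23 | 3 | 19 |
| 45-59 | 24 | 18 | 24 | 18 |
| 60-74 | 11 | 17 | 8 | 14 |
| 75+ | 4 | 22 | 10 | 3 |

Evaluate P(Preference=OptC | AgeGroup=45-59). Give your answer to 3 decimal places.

Total with AgeGroup=45-59: 24 + 18 + 24 + 18 = 84.
P(Preference=OptC | AgeGroup=45-59) = 18/84 = 0.214.

0.214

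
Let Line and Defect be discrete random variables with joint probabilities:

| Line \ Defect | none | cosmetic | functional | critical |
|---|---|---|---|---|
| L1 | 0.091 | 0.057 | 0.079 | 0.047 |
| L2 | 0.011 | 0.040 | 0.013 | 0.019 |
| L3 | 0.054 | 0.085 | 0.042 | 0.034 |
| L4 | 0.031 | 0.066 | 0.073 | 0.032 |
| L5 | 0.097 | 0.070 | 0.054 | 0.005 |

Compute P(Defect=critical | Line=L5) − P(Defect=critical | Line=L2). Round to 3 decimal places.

P(Line=L5) = 0.097 + 0.070 + 0.054 + 0.005 = 0.226; P(Defect=critical | Line=L5) = 0.005/0.226 = 0.0221.
P(Line=L2) = 0.011 + 0.040 + 0.013 + 0.019 = 0.083; P(Defect=critical | Line=L2) = 0.019/0.083 = 0.2289.
Difference = -0.207.

-0.207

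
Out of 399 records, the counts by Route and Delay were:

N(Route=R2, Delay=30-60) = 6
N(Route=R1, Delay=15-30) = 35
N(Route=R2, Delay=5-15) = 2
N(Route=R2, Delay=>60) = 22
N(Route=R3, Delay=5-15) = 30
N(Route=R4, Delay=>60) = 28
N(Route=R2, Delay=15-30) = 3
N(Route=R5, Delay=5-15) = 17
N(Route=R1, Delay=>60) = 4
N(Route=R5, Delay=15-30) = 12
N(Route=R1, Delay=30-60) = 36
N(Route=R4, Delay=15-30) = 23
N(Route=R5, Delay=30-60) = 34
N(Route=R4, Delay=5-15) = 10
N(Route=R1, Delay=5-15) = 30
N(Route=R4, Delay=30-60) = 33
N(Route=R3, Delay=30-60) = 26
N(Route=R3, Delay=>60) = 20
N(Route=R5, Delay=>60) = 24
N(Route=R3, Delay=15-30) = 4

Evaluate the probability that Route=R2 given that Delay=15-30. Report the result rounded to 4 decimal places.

Total with Delay=15-30: 35 + 3 + 4 + 23 + 12 = 77.
P(Route=R2 | Delay=15-30) = 3/77 = 0.0390.

0.0390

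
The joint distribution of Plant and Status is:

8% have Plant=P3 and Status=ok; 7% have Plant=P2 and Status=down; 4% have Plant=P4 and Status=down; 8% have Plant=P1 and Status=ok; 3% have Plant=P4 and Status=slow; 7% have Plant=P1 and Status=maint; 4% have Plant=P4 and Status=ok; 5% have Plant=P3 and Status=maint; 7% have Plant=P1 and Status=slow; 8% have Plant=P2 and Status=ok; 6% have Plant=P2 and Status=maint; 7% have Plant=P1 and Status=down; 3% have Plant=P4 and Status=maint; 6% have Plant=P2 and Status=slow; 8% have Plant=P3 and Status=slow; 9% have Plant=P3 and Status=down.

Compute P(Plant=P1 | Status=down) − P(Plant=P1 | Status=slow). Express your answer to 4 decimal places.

P(Status=down) = 0.07 + 0.07 + 0.09 + 0.04 = 0.27; P(Plant=P1 | Status=down) = 0.07/0.27 = 0.25926.
P(Status=slow) = 0.07 + 0.06 + 0.08 + 0.03 = 0.24; P(Plant=P1 | Status=slow) = 0.07/0.24 = 0.29167.
Difference = -0.0324.

-0.0324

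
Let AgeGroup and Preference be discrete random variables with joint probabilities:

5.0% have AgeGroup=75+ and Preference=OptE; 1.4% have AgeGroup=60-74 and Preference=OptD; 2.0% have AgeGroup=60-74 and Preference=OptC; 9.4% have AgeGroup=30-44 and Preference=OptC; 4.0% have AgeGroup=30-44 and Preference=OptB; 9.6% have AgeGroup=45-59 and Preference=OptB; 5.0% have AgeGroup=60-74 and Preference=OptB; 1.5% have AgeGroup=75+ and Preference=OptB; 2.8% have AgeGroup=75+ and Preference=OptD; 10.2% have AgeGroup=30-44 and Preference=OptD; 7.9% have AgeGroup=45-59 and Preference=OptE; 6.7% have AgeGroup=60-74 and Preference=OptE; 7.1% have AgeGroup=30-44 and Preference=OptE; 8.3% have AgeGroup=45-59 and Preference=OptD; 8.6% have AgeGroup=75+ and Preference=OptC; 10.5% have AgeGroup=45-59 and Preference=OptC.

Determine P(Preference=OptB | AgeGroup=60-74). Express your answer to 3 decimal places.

P(AgeGroup=60-74) = 0.050 + 0.020 + 0.014 + 0.067 = 0.151.
P(Preference=OptB | AgeGroup=60-74) = 0.050/0.151 = 0.331.

0.331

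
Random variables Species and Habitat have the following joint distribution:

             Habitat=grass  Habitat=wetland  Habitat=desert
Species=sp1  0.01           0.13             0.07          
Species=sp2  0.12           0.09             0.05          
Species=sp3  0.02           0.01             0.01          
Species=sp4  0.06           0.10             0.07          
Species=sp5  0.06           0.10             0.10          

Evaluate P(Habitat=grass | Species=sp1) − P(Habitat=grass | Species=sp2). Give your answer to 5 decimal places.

-0.41392

P(Species=sp1) = 0.01 + 0.13 + 0.07 = 0.21; P(Habitat=grass | Species=sp1) = 0.01/0.21 = 0.047619.
P(Species=sp2) = 0.12 + 0.09 + 0.05 = 0.26; P(Habitat=grass | Species=sp2) = 0.12/0.26 = 0.461538.
Difference = -0.41392.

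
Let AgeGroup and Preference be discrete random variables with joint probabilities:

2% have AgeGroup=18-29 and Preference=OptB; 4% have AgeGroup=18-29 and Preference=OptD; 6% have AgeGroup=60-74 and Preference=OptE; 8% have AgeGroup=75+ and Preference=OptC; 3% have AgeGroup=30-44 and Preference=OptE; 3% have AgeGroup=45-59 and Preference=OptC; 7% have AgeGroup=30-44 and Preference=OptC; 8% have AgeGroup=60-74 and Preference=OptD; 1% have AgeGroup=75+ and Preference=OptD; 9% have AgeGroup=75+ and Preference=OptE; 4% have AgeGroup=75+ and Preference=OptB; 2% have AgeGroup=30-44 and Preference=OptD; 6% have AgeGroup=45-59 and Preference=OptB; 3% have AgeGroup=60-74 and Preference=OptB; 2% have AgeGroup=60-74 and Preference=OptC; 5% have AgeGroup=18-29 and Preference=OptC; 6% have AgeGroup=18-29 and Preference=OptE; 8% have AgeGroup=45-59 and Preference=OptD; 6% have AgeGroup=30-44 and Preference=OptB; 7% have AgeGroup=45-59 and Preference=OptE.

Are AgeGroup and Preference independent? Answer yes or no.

P(AgeGroup=75+) = 0.22 and P(Preference=OptD) = 0.23, so their product is 0.0506, but P(AgeGroup=75+, Preference=OptD) = 0.01. Since these differ, AgeGroup and Preference are not independent.

no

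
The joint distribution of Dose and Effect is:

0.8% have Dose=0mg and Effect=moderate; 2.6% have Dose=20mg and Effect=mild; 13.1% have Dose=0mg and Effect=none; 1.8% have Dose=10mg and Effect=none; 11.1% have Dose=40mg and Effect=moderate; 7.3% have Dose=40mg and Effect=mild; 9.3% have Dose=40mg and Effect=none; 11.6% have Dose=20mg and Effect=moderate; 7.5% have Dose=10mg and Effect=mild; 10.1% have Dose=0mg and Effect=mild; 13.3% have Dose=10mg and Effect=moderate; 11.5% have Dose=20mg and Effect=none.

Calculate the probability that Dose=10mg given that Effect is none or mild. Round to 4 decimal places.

0.1472

P(Effect=none) = 0.131 + 0.018 + 0.115 + 0.093 = 0.357.
P(Effect=mild) = 0.101 + 0.075 + 0.026 + 0.073 = 0.275.
P(Effect ∈ {none, mild}) = 0.357 + 0.275 = 0.632; P(Dose=10mg, Effect ∈ {none, mild}) = 0.018 + 0.075 = 0.093.
P(Dose=10mg | Effect ∈ {none, mild}) = 0.093/0.632 = 0.1472.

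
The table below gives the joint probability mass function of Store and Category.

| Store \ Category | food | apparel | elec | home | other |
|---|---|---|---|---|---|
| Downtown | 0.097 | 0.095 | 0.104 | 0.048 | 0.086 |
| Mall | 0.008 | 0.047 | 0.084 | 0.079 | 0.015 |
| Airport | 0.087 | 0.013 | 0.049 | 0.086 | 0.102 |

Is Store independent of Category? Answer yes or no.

P(Store=Downtown) = 0.430 and P(Category=home) = 0.213, so their product is 0.09159, but P(Store=Downtown, Category=home) = 0.048. Since these differ, Store and Category are not independent.

no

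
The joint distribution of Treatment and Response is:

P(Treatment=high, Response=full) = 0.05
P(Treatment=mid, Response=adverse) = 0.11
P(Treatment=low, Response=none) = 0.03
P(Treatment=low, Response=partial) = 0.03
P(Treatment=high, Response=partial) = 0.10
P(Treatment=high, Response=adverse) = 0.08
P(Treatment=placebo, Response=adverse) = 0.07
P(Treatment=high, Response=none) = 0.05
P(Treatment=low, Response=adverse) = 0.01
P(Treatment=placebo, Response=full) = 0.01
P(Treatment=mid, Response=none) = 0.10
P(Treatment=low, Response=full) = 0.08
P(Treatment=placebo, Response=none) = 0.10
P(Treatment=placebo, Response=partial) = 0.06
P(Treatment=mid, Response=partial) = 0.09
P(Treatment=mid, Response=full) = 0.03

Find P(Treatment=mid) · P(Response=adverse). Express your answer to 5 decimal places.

0.08910

P(Treatment=mid) = 0.10 + 0.09 + 0.03 + 0.11 = 0.33.
P(Response=adverse) = 0.07 + 0.01 + 0.11 + 0.08 = 0.27.
Product: 0.33 × 0.27 = 0.08910.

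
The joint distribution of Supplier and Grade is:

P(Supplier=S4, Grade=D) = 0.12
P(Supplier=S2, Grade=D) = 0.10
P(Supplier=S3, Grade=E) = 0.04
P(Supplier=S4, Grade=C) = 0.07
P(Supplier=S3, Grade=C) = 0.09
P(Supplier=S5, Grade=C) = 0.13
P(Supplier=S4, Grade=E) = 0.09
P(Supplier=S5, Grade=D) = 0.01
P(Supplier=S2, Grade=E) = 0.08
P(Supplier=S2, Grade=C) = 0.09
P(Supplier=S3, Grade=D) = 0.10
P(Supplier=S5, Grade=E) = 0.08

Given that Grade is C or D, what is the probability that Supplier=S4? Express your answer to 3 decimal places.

0.268

P(Grade=C) = 0.09 + 0.09 + 0.07 + 0.13 = 0.38.
P(Grade=D) = 0.10 + 0.10 + 0.12 + 0.01 = 0.33.
P(Grade ∈ {C, D}) = 0.38 + 0.33 = 0.71; P(Supplier=S4, Grade ∈ {C, D}) = 0.07 + 0.12 = 0.19.
P(Supplier=S4 | Grade ∈ {C, D}) = 0.19/0.71 = 0.268.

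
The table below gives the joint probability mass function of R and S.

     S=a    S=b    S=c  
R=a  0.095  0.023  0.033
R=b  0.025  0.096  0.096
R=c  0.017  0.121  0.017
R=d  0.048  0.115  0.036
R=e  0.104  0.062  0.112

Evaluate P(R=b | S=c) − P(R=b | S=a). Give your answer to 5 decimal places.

P(S=c) = 0.033 + 0.096 + 0.017 + 0.036 + 0.112 = 0.294; P(R=b | S=c) = 0.096/0.294 = 0.326531.
P(S=a) = 0.095 + 0.025 + 0.017 + 0.048 + 0.104 = 0.289; P(R=b | S=a) = 0.025/0.289 = 0.086505.
Difference = 0.24003.

0.24003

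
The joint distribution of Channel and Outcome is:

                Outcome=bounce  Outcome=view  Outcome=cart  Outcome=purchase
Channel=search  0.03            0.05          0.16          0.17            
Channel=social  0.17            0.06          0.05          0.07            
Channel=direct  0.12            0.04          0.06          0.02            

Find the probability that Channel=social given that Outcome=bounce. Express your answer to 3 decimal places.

0.531

P(Outcome=bounce) = 0.03 + 0.17 + 0.12 = 0.32.
P(Channel=social | Outcome=bounce) = 0.17/0.32 = 0.531.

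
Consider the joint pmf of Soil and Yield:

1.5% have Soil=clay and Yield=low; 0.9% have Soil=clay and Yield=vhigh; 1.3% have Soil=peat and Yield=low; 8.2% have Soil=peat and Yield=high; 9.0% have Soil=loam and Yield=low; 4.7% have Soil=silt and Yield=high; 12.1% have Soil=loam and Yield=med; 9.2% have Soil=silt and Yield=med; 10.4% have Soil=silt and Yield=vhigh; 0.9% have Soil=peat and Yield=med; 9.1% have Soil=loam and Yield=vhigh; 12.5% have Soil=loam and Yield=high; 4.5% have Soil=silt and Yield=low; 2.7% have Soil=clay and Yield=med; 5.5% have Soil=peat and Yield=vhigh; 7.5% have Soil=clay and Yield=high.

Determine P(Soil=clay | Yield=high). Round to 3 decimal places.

P(Yield=high) = 0.125 + 0.075 + 0.047 + 0.082 = 0.329.
P(Soil=clay | Yield=high) = 0.075/0.329 = 0.228.

0.228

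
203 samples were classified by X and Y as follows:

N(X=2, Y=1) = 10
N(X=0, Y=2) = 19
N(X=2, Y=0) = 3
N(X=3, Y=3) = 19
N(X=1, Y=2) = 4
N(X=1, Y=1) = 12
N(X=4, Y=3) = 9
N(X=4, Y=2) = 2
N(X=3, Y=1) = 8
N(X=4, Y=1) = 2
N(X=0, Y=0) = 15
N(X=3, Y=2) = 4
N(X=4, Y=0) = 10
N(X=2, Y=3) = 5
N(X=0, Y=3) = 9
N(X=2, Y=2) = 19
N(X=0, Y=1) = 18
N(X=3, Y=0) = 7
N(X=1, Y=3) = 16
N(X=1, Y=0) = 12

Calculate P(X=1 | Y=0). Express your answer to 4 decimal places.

0.2553

Total with Y=0: 15 + 12 + 3 + 7 + 10 = 47.
P(X=1 | Y=0) = 12/47 = 0.2553.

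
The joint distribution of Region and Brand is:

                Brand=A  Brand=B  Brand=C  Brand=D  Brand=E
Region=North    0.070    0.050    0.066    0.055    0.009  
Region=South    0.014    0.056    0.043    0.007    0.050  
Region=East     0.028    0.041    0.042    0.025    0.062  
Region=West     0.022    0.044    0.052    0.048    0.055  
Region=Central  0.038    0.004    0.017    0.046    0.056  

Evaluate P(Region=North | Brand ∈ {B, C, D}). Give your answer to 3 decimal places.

P(Brand=B) = 0.050 + 0.056 + 0.041 + 0.044 + 0.004 = 0.195.
P(Brand=C) = 0.066 + 0.043 + 0.042 + 0.052 + 0.017 = 0.220.
P(Brand=D) = 0.055 + 0.007 + 0.025 + 0.048 + 0.046 = 0.181.
P(Brand ∈ {B, C, D}) = 0.195 + 0.220 + 0.181 = 0.596; P(Region=North, Brand ∈ {B, C, D}) = 0.050 + 0.066 + 0.055 = 0.171.
P(Region=North | Brand ∈ {B, C, D}) = 0.171/0.596 = 0.287.

0.287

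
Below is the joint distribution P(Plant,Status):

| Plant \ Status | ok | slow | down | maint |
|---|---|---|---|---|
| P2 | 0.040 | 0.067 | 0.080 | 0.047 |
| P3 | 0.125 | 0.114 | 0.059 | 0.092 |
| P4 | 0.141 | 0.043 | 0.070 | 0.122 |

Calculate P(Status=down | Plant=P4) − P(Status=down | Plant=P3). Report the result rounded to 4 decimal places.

0.0349

P(Plant=P4) = 0.141 + 0.043 + 0.070 + 0.122 = 0.376; P(Status=down | Plant=P4) = 0.070/0.376 = 0.18617.
P(Plant=P3) = 0.125 + 0.114 + 0.059 + 0.092 = 0.390; P(Status=down | Plant=P3) = 0.059/0.390 = 0.15128.
Difference = 0.0349.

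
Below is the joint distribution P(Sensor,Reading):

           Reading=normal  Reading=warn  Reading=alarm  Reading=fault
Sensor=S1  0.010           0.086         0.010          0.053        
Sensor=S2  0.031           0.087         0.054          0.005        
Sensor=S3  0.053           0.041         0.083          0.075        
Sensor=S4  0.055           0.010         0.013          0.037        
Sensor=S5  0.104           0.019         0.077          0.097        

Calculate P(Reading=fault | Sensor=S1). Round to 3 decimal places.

0.333

P(Sensor=S1) = 0.010 + 0.086 + 0.010 + 0.053 = 0.159.
P(Reading=fault | Sensor=S1) = 0.053/0.159 = 0.333.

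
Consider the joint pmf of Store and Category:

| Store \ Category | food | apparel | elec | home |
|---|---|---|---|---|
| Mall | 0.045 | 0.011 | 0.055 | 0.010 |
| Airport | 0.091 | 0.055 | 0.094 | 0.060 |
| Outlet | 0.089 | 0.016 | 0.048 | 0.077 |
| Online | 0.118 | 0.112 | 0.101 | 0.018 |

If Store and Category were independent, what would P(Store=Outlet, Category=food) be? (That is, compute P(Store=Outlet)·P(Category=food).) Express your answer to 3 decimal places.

P(Store=Outlet) = 0.089 + 0.016 + 0.048 + 0.077 = 0.230.
P(Category=food) = 0.045 + 0.091 + 0.089 + 0.118 = 0.343.
Product: 0.230 × 0.343 = 0.079.

0.079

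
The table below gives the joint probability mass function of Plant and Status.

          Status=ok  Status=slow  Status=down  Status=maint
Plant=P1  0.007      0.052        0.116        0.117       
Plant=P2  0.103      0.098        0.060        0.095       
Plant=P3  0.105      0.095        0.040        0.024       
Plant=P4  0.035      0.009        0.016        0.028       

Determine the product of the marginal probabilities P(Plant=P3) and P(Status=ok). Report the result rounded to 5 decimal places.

0.06600

P(Plant=P3) = 0.105 + 0.095 + 0.040 + 0.024 = 0.264.
P(Status=ok) = 0.007 + 0.103 + 0.105 + 0.035 = 0.250.
Product: 0.264 × 0.250 = 0.06600.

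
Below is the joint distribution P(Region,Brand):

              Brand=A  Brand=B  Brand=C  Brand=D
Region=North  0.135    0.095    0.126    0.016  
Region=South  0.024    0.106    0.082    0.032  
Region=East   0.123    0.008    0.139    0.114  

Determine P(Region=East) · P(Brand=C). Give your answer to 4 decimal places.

P(Region=East) = 0.123 + 0.008 + 0.139 + 0.114 = 0.384.
P(Brand=C) = 0.126 + 0.082 + 0.139 = 0.347.
Product: 0.384 × 0.347 = 0.1332.

0.1332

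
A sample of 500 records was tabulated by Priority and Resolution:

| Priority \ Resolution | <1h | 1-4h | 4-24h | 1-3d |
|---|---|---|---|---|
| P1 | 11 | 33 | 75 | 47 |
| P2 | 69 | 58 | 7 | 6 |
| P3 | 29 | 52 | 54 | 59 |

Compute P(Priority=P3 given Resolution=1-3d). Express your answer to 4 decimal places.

Total with Resolution=1-3d: 47 + 6 + 59 = 112.
P(Priority=P3 | Resolution=1-3d) = 59/112 = 0.5268.

0.5268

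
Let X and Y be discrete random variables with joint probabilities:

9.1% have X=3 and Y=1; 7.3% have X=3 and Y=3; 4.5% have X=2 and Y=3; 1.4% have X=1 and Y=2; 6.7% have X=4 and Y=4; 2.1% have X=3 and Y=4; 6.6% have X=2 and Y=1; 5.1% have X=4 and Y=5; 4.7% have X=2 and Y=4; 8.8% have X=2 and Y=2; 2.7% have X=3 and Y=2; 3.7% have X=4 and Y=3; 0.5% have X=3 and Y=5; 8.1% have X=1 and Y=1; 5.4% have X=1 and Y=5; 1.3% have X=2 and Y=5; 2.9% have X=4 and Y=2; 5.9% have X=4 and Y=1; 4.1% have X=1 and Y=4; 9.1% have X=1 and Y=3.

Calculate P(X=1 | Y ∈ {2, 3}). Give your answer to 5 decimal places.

0.25990

P(Y=2) = 0.014 + 0.088 + 0.027 + 0.029 = 0.158.
P(Y=3) = 0.091 + 0.045 + 0.073 + 0.037 = 0.246.
P(Y ∈ {2, 3}) = 0.158 + 0.246 = 0.404; P(X=1, Y ∈ {2, 3}) = 0.014 + 0.091 = 0.105.
P(X=1 | Y ∈ {2, 3}) = 0.105/0.404 = 0.25990.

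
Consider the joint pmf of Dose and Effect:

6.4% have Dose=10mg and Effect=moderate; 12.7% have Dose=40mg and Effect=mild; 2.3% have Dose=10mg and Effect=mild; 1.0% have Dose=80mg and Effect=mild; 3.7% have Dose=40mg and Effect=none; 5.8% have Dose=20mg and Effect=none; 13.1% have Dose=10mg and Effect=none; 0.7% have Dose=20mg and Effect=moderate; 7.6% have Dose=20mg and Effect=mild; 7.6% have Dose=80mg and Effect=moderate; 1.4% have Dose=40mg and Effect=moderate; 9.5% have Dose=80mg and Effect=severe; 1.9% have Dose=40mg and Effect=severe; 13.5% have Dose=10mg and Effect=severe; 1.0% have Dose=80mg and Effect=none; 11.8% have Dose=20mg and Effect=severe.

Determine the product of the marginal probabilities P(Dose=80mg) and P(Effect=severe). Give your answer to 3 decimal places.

0.070

P(Dose=80mg) = 0.010 + 0.010 + 0.076 + 0.095 = 0.191.
P(Effect=severe) = 0.135 + 0.118 + 0.019 + 0.095 = 0.367.
Product: 0.191 × 0.367 = 0.070.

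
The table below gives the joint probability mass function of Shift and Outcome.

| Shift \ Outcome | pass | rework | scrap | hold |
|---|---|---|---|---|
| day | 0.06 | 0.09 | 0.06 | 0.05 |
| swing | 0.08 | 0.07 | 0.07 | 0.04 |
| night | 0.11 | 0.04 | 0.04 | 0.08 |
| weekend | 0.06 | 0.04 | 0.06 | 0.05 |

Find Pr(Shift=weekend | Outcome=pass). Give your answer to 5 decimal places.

0.19355

P(Outcome=pass) = 0.06 + 0.08 + 0.11 + 0.06 = 0.31.
P(Shift=weekend | Outcome=pass) = 0.06/0.31 = 0.19355.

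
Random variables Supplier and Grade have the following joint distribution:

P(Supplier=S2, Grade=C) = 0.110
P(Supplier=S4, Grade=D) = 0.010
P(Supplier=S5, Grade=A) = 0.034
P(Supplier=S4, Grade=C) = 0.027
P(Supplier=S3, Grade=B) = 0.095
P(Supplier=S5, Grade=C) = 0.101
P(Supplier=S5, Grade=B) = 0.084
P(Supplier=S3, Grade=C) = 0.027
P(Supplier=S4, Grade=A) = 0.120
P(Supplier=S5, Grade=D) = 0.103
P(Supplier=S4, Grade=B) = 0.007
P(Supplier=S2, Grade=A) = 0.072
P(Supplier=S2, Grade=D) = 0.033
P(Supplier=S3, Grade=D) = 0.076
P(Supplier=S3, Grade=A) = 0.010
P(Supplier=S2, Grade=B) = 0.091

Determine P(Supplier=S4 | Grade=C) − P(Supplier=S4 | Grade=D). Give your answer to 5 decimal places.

P(Grade=C) = 0.110 + 0.027 + 0.027 + 0.101 = 0.265; P(Supplier=S4 | Grade=C) = 0.027/0.265 = 0.101887.
P(Grade=D) = 0.033 + 0.076 + 0.010 + 0.103 = 0.222; P(Supplier=S4 | Grade=D) = 0.010/0.222 = 0.045045.
Difference = 0.05684.

0.05684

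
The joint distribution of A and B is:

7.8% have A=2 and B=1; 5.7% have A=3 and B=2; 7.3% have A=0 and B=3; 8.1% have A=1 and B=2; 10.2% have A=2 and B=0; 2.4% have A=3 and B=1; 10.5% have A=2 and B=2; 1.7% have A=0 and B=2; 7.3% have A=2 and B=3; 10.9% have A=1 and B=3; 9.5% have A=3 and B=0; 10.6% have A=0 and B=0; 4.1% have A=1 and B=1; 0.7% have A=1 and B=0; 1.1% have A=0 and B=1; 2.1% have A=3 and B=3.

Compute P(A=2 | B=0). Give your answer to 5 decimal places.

0.32903

P(B=0) = 0.106 + 0.007 + 0.102 + 0.095 = 0.310.
P(A=2 | B=0) = 0.102/0.310 = 0.32903.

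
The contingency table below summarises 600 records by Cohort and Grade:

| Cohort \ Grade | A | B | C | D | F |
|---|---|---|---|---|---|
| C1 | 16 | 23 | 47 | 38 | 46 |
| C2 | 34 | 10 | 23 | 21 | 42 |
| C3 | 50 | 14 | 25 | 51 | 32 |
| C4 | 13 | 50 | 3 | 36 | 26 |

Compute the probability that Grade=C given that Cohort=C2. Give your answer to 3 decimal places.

Total with Cohort=C2: 34 + 10 + 23 + 21 + 42 = 130.
P(Grade=C | Cohort=C2) = 23/130 = 0.177.

0.177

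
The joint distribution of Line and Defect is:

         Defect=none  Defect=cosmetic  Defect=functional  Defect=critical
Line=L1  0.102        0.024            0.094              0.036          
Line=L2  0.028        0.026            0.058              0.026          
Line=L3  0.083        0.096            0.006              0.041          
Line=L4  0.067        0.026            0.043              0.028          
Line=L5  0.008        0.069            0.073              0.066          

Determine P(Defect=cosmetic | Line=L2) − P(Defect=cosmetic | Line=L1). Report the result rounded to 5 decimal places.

0.09466

P(Line=L2) = 0.028 + 0.026 + 0.058 + 0.026 = 0.138; P(Defect=cosmetic | Line=L2) = 0.026/0.138 = 0.188406.
P(Line=L1) = 0.102 + 0.024 + 0.094 + 0.036 = 0.256; P(Defect=cosmetic | Line=L1) = 0.024/0.256 = 0.093750.
Difference = 0.09466.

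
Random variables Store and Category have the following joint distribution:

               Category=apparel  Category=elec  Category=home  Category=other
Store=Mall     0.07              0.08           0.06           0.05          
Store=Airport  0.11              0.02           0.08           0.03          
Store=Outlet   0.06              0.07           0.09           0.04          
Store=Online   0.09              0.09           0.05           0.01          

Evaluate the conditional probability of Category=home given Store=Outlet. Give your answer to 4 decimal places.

P(Store=Outlet) = 0.06 + 0.07 + 0.09 + 0.04 = 0.26.
P(Category=home | Store=Outlet) = 0.09/0.26 = 0.3462.

0.3462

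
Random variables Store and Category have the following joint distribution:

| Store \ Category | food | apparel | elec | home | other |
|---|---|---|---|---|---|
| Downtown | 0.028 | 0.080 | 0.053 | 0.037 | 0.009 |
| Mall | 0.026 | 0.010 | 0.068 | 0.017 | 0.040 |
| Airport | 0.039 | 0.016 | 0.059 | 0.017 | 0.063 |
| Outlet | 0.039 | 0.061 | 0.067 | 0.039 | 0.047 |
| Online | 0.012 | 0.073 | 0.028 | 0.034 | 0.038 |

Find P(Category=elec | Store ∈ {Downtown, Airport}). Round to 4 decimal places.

0.2793

P(Store=Downtown) = 0.028 + 0.080 + 0.053 + 0.037 + 0.009 = 0.207.
P(Store=Airport) = 0.039 + 0.016 + 0.059 + 0.017 + 0.063 = 0.194.
P(Store ∈ {Downtown, Airport}) = 0.207 + 0.194 = 0.401; P(Category=elec, Store ∈ {Downtown, Airport}) = 0.053 + 0.059 = 0.112.
P(Category=elec | Store ∈ {Downtown, Airport}) = 0.112/0.401 = 0.2793.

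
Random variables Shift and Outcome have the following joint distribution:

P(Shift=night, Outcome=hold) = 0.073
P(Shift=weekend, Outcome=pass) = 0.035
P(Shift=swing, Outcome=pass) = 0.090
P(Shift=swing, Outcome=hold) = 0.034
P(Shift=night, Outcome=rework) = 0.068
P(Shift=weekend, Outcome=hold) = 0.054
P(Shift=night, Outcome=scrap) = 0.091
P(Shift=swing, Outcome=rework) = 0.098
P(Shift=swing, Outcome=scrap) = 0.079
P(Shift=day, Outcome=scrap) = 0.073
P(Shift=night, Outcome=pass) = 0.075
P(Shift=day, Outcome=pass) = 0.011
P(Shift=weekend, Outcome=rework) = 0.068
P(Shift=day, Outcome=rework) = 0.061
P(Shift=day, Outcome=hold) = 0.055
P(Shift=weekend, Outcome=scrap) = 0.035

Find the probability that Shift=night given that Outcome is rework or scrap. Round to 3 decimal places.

P(Outcome=rework) = 0.061 + 0.098 + 0.068 + 0.068 = 0.295.
P(Outcome=scrap) = 0.073 + 0.079 + 0.091 + 0.035 = 0.278.
P(Outcome ∈ {rework, scrap}) = 0.295 + 0.278 = 0.573; P(Shift=night, Outcome ∈ {rework, scrap}) = 0.068 + 0.091 = 0.159.
P(Shift=night | Outcome ∈ {rework, scrap}) = 0.159/0.573 = 0.277.

0.277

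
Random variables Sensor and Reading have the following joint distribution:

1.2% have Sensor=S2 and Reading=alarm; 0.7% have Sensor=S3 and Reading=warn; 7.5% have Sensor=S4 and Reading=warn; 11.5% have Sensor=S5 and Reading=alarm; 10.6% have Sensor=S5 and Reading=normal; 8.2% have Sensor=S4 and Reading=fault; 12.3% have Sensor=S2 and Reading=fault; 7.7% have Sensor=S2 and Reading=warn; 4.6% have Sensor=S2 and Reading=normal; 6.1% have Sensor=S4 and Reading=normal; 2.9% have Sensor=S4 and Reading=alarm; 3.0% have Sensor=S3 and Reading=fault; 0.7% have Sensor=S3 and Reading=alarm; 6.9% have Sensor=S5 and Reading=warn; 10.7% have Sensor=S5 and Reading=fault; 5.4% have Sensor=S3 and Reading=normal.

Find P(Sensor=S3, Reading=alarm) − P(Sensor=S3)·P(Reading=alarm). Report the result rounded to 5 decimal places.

P(Sensor=S3) = 0.054 + 0.007 + 0.007 + 0.030 = 0.098.
P(Reading=alarm) = 0.012 + 0.007 + 0.029 + 0.115 = 0.163.
P(Sensor=S3, Reading=alarm) − P(Sensor=S3)P(Reading=alarm) = 0.007 − 0.098×0.163 = -0.00897.

-0.00897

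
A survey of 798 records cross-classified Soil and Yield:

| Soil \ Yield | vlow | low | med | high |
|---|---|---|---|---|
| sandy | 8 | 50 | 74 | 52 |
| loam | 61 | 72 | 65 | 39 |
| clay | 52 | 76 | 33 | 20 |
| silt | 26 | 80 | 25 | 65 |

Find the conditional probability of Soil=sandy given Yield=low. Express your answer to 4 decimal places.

Total with Yield=low: 50 + 72 + 76 + 80 = 278.
P(Soil=sandy | Yield=low) = 50/278 = 0.1799.

0.1799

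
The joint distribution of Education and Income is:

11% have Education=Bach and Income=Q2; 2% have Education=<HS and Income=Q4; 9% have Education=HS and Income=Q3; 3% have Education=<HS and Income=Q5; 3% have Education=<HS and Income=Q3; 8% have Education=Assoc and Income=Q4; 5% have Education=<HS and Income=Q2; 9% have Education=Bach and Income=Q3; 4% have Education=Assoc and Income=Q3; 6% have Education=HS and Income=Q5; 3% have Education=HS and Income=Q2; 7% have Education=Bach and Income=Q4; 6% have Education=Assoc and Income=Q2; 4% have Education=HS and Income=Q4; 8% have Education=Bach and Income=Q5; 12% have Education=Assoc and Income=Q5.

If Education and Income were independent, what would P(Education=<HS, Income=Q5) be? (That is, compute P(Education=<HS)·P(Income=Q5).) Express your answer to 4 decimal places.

P(Education=<HS) = 0.05 + 0.03 + 0.02 + 0.03 = 0.13.
P(Income=Q5) = 0.03 + 0.06 + 0.12 + 0.08 = 0.29.
Product: 0.13 × 0.29 = 0.0377.

0.0377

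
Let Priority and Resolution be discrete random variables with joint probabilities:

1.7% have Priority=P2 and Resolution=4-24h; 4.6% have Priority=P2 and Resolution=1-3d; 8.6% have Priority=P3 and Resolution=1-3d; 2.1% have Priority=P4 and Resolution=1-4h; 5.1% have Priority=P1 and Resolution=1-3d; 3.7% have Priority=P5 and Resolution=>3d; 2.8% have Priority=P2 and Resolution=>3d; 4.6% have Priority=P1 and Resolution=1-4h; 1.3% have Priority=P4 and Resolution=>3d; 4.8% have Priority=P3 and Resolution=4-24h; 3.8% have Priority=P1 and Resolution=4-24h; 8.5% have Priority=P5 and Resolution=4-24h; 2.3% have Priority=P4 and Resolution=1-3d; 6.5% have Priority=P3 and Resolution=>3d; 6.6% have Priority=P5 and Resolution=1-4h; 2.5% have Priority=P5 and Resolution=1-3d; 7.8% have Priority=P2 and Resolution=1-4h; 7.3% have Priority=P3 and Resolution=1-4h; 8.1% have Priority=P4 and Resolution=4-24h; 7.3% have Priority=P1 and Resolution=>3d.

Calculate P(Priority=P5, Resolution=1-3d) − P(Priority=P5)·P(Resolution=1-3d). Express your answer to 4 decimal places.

-0.0242

P(Priority=P5) = 0.066 + 0.085 + 0.025 + 0.037 = 0.213.
P(Resolution=1-3d) = 0.051 + 0.046 + 0.086 + 0.023 + 0.025 = 0.231.
P(Priority=P5, Resolution=1-3d) − P(Priority=P5)P(Resolution=1-3d) = 0.025 − 0.213×0.231 = -0.0242.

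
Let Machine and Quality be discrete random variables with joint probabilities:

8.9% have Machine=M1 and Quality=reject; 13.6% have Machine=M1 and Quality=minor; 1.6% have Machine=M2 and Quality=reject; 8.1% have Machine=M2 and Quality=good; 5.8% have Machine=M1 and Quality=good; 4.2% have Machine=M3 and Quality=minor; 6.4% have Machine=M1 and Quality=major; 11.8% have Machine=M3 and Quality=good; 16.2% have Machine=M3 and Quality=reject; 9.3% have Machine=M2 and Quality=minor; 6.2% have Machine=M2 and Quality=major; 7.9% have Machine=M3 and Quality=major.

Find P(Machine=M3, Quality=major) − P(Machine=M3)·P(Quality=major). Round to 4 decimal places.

P(Machine=M3) = 0.118 + 0.042 + 0.079 + 0.162 = 0.401.
P(Quality=major) = 0.064 + 0.062 + 0.079 = 0.205.
P(Machine=M3, Quality=major) − P(Machine=M3)P(Quality=major) = 0.079 − 0.401×0.205 = -0.0032.

-0.0032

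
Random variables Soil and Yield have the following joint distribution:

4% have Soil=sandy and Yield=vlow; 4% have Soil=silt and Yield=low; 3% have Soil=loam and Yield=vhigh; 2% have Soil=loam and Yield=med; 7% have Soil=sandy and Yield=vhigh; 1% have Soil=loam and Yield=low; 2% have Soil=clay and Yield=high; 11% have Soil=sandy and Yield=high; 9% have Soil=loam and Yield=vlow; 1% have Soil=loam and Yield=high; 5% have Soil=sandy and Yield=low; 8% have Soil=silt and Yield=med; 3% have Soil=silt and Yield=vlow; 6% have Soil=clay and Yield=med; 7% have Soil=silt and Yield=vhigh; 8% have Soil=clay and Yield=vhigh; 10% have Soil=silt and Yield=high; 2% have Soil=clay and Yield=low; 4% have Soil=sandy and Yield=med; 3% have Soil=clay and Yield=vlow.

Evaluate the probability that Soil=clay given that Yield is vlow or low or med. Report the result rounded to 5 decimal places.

P(Yield=vlow) = 0.04 + 0.09 + 0.03 + 0.03 = 0.19.
P(Yield=low) = 0.05 + 0.01 + 0.02 + 0.04 = 0.12.
P(Yield=med) = 0.04 + 0.02 + 0.06 + 0.08 = 0.20.
P(Yield ∈ {vlow, low, med}) = 0.19 + 0.12 + 0.20 = 0.51; P(Soil=clay, Yield ∈ {vlow, low, med}) = 0.03 + 0.02 + 0.06 = 0.11.
P(Soil=clay | Yield ∈ {vlow, low, med}) = 0.11/0.51 = 0.21569.

0.21569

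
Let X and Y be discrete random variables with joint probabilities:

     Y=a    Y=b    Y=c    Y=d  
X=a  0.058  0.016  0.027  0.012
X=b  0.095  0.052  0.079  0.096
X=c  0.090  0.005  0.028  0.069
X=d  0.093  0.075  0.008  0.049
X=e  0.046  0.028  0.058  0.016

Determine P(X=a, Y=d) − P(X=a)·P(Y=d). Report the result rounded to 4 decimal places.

P(X=a) = 0.058 + 0.016 + 0.027 + 0.012 = 0.113.
P(Y=d) = 0.012 + 0.096 + 0.069 + 0.049 + 0.016 = 0.242.
P(X=a, Y=d) − P(X=a)P(Y=d) = 0.012 − 0.113×0.242 = -0.0153.

-0.0153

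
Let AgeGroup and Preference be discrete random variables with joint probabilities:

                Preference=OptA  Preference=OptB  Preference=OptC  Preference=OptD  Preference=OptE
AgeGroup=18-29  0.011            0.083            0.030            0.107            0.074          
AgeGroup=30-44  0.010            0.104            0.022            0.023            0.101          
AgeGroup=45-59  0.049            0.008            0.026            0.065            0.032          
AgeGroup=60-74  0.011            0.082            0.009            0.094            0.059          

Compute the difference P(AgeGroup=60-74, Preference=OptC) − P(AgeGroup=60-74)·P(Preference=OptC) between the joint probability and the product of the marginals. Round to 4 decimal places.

-0.0132

P(AgeGroup=60-74) = 0.011 + 0.082 + 0.009 + 0.094 + 0.059 = 0.255.
P(Preference=OptC) = 0.030 + 0.022 + 0.026 + 0.009 = 0.087.
P(AgeGroup=60-74, Preference=OptC) − P(AgeGroup=60-74)P(Preference=OptC) = 0.009 − 0.255×0.087 = -0.0132.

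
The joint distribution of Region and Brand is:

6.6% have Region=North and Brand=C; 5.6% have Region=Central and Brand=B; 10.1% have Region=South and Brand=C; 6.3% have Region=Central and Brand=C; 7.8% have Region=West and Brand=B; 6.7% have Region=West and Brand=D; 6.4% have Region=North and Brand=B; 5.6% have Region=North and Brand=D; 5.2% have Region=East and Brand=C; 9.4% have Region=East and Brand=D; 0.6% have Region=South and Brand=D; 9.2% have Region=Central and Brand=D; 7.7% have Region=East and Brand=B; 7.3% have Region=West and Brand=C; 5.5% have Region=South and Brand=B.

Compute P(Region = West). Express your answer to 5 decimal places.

P(Region=West) = 0.078 + 0.073 + 0.067 = 0.218.

0.21800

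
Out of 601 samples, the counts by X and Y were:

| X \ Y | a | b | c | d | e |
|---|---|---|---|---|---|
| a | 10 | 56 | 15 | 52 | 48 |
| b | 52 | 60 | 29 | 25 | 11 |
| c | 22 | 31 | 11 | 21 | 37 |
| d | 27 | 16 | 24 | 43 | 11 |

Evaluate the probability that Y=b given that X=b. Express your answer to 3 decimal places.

Total with X=b: 52 + 60 + 29 + 25 + 11 = 177.
P(Y=b | X=b) = 60/177 = 0.339.

0.339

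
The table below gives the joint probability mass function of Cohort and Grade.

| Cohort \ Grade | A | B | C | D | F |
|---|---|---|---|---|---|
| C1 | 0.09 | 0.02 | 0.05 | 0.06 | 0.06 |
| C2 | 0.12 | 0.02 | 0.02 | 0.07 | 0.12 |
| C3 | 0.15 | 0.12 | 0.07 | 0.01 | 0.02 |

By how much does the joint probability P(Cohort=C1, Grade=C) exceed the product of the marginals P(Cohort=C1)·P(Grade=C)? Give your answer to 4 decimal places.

0.0108

P(Cohort=C1) = 0.09 + 0.02 + 0.05 + 0.06 + 0.06 = 0.28.
P(Grade=C) = 0.05 + 0.02 + 0.07 = 0.14.
P(Cohort=C1, Grade=C) − P(Cohort=C1)P(Grade=C) = 0.05 − 0.28×0.14 = 0.0108.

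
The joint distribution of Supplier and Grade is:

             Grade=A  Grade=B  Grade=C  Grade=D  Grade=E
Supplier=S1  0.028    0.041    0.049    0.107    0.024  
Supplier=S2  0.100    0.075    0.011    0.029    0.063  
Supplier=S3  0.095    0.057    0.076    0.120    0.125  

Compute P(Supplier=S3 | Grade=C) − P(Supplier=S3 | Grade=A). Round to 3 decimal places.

0.133

P(Grade=C) = 0.049 + 0.011 + 0.076 = 0.136; P(Supplier=S3 | Grade=C) = 0.076/0.136 = 0.5588.
P(Grade=A) = 0.028 + 0.100 + 0.095 = 0.223; P(Supplier=S3 | Grade=A) = 0.095/0.223 = 0.4260.
Difference = 0.133.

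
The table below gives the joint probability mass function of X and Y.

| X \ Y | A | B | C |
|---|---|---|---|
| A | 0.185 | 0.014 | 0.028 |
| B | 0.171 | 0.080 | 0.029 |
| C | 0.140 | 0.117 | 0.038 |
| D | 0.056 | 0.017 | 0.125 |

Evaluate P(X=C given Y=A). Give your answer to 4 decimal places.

0.2536

P(Y=A) = 0.185 + 0.171 + 0.140 + 0.056 = 0.552.
P(X=C | Y=A) = 0.140/0.552 = 0.2536.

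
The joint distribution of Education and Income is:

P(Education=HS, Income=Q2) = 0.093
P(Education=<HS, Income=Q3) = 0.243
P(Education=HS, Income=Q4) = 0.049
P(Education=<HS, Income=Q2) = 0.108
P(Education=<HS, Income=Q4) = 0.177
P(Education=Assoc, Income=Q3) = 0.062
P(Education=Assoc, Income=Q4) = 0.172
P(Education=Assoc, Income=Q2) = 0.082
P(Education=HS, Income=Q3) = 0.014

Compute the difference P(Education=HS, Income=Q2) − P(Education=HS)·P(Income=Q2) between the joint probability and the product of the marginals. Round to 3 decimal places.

0.049

P(Education=HS) = 0.093 + 0.014 + 0.049 = 0.156.
P(Income=Q2) = 0.108 + 0.093 + 0.082 = 0.283.
P(Education=HS, Income=Q2) − P(Education=HS)P(Income=Q2) = 0.093 − 0.156×0.283 = 0.049.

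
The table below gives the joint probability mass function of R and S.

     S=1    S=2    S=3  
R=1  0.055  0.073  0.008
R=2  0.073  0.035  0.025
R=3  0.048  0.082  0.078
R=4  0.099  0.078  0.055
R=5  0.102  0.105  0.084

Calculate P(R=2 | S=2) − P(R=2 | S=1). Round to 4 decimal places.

-0.0998

P(S=2) = 0.073 + 0.035 + 0.082 + 0.078 + 0.105 = 0.373; P(R=2 | S=2) = 0.035/0.373 = 0.09383.
P(S=1) = 0.055 + 0.073 + 0.048 + 0.099 + 0.102 = 0.377; P(R=2 | S=1) = 0.073/0.377 = 0.19363.
Difference = -0.0998.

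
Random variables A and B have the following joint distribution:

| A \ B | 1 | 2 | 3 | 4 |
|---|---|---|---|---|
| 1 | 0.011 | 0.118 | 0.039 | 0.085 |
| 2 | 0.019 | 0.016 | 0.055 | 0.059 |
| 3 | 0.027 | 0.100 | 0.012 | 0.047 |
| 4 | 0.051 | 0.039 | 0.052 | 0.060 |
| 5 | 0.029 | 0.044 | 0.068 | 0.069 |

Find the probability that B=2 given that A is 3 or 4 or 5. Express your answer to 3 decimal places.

P(A=3) = 0.027 + 0.100 + 0.012 + 0.047 = 0.186.
P(A=4) = 0.051 + 0.039 + 0.052 + 0.060 = 0.202.
P(A=5) = 0.029 + 0.044 + 0.068 + 0.069 = 0.210.
P(A ∈ {3, 4, 5}) = 0.186 + 0.202 + 0.210 = 0.598; P(B=2, A ∈ {3, 4, 5}) = 0.100 + 0.039 + 0.044 = 0.183.
P(B=2 | A ∈ {3, 4, 5}) = 0.183/0.598 = 0.306.

0.306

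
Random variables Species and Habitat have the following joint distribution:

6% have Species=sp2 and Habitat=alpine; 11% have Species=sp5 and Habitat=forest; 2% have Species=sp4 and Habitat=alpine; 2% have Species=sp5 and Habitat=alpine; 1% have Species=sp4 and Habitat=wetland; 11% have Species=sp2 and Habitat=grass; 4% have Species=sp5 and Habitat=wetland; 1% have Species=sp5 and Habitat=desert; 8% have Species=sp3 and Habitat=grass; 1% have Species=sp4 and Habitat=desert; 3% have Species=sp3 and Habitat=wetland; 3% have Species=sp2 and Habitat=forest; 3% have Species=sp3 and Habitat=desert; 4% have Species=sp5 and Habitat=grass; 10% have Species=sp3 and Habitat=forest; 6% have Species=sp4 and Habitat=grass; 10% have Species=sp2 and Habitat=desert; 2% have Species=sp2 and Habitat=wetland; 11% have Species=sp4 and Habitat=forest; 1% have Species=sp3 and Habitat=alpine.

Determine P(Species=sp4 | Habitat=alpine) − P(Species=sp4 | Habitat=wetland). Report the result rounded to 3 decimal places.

P(Habitat=alpine) = 0.06 + 0.01 + 0.02 + 0.02 = 0.11; P(Species=sp4 | Habitat=alpine) = 0.02/0.11 = 0.1818.
P(Habitat=wetland) = 0.02 + 0.03 + 0.01 + 0.04 = 0.10; P(Species=sp4 | Habitat=wetland) = 0.01/0.10 = 0.1000.
Difference = 0.082.

0.082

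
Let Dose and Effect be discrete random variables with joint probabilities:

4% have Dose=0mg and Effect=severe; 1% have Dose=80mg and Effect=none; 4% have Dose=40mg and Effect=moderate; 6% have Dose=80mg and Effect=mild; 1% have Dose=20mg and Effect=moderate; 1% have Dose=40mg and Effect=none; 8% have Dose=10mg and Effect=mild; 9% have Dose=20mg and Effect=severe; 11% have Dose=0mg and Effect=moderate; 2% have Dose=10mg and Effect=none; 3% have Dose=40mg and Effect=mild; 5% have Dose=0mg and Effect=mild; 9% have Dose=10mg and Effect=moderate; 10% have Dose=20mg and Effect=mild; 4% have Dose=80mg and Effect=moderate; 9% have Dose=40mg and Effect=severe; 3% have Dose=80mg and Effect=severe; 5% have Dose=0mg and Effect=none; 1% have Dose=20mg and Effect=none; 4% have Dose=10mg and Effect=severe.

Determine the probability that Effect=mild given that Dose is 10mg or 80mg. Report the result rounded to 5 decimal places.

P(Dose=10mg) = 0.02 + 0.08 + 0.09 + 0.04 = 0.23.
P(Dose=80mg) = 0.01 + 0.06 + 0.04 + 0.03 = 0.14.
P(Dose ∈ {10mg, 80mg}) = 0.23 + 0.14 = 0.37; P(Effect=mild, Dose ∈ {10mg, 80mg}) = 0.08 + 0.06 = 0.14.
P(Effect=mild | Dose ∈ {10mg, 80mg}) = 0.14/0.37 = 0.37838.

0.37838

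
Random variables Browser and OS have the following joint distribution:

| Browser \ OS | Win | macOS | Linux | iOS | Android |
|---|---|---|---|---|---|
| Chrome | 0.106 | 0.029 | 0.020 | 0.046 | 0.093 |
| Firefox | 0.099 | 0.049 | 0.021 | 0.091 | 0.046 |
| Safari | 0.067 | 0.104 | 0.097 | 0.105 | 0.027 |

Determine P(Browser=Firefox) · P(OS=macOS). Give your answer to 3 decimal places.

0.056

P(Browser=Firefox) = 0.099 + 0.049 + 0.021 + 0.091 + 0.046 = 0.306.
P(OS=macOS) = 0.029 + 0.049 + 0.104 = 0.182.
Product: 0.306 × 0.182 = 0.056.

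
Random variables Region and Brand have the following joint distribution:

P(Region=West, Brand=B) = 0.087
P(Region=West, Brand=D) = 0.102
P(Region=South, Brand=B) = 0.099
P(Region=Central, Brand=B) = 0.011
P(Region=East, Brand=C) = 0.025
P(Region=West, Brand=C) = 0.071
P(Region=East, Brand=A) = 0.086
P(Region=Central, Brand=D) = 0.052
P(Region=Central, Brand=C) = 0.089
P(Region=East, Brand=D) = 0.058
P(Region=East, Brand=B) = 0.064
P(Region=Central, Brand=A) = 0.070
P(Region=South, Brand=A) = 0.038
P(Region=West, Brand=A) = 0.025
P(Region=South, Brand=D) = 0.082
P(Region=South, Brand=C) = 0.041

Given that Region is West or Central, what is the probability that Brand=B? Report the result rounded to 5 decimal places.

0.19329

P(Region=West) = 0.025 + 0.087 + 0.071 + 0.102 = 0.285.
P(Region=Central) = 0.070 + 0.011 + 0.089 + 0.052 = 0.222.
P(Region ∈ {West, Central}) = 0.285 + 0.222 = 0.507; P(Brand=B, Region ∈ {West, Central}) = 0.087 + 0.011 = 0.098.
P(Brand=B | Region ∈ {West, Central}) = 0.098/0.507 = 0.19329.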